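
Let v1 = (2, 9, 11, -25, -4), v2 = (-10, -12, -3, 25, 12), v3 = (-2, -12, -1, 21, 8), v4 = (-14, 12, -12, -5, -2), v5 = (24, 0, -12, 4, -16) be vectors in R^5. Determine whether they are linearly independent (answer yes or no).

Form the matrix with these vectors as rows and row reduce.
R2 ← R2 + (5)·R1: [0, 33, 52, -100, -8]
R3 ← R3 + R1: [0, -3, 10, -4, 4]
R4 ← R4 + (7)·R1: [0, 75, 65, -180, -30]
R5 ← R5 − (12)·R1: [0, -108, -144, 304, 32]
R3 ← R3 + (1/11)·R2: [0, 0, 162/11, -144/11, 36/11]
R4 ← R4 − (25/11)·R2: [0, 0, -585/11, 520/11, -130/11]
R5 ← R5 + (36/11)·R2: [0, 0, 288/11, -256/11, 64/11]
R4 ← R4 + (65/18)·R3: [0, 0, 0, 0, 0]
R5 ← R5 − (16/9)·R3: [0, 0, 0, 0, 0]
3 nonzero rows, so the 5 vectors span a space of dimension 3.
Since 3 < 5, the vectors are linearly dependent.

no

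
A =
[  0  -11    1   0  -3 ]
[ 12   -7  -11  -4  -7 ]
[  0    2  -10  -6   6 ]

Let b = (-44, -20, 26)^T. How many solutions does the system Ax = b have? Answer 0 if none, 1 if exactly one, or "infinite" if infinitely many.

infinite

Row reduce the augmented matrix [A | b].
Swap R1 ↔ R2
R3 ← R3 + (2/11)·R2: [0, 0, -108/11, -6, 60/11, 18]
The echelon form has 3 nonzero rows, and every pivot lies in the first 5 columns, so rank(A) = rank([A|b]) = 3.
The system is consistent.
rank = 3 < 5 unknowns, so there are infinitely many solutions.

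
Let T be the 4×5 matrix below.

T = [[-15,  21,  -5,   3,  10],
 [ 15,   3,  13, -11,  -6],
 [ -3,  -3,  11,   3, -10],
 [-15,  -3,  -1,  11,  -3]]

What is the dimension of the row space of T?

3

Row reduce to echelon form.
R2 ← R2 + R1: [0, 24, 8, -8, 4]
R3 ← R3 − (1/5)·R1: [0, -36/5, 12, 12/5, -12]
R4 ← R4 − R1: [0, -24, 4, 8, -13]
R3 ← R3 + (3/10)·R2: [0, 0, 72/5, 0, -54/5]
R4 ← R4 + R2: [0, 0, 12, 0, -9]
R4 ← R4 − (5/6)·R3: [0, 0, 0, 0, 0]
Echelon form has 3 nonzero rows, so rank(T) = 3.
The row space has dimension equal to the rank: 3.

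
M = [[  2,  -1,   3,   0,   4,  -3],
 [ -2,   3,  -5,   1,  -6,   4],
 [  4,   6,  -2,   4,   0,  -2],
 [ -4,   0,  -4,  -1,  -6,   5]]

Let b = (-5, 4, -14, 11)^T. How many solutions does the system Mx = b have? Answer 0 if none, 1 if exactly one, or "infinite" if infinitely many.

infinite

Row reduce the augmented matrix [M | b].
R2 ← R2 + R1: [0, 2, -2, 1, -2, 1, -1]
R3 ← R3 − (2)·R1: [0, 8, -8, 4, -8, 4, -4]
R4 ← R4 + (2)·R1: [0, -2, 2, -1, 2, -1, 1]
R3 ← R3 − (4)·R2: [0, 0, 0, 0, 0, 0, 0]
R4 ← R4 + R2: [0, 0, 0, 0, 0, 0, 0]
The echelon form has 2 nonzero rows, and every pivot lies in the first 6 columns, so rank(M) = rank([M|b]) = 2.
The system is consistent.
rank = 2 < 6 unknowns, so there are infinitely many solutions.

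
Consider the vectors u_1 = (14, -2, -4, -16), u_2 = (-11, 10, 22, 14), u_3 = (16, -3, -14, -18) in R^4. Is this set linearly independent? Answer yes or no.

Form the matrix with these vectors as rows and row reduce.
R2 ← R2 + (11/14)·R1: [0, 59/7, 132/7, 10/7]
R3 ← R3 − (8/7)·R1: [0, -5/7, -66/7, 2/7]
R3 ← R3 + (5/59)·R2: [0, 0, -462/59, 24/59]
3 nonzero rows, so the 3 vectors span a space of dimension 3.
Since 3 = 3, the vectors are linearly independent.

yes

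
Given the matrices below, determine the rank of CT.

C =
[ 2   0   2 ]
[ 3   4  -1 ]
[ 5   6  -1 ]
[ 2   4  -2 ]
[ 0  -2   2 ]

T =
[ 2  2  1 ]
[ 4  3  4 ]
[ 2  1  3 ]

2

First compute CT:
[[  8,   6,   8],
 [ 20,  17,  16],
 [ 32,  27,  26],
 [ 16,  14,  12],
 [ -4,  -4,  -2]]
Now row reduce the product.
R2 ← R2 − (5/2)·R1: [0, 2, -4]
R3 ← R3 − (4)·R1: [0, 3, -6]
R4 ← R4 − (2)·R1: [0, 2, -4]
R5 ← R5 + (1/2)·R1: [0, -1, 2]
R3 ← R3 − (3/2)·R2: [0, 0, 0]
R4 ← R4 − R2: [0, 0, 0]
R5 ← R5 + (1/2)·R2: [0, 0, 0]
2 nonzero rows, so rank(CT) = 2.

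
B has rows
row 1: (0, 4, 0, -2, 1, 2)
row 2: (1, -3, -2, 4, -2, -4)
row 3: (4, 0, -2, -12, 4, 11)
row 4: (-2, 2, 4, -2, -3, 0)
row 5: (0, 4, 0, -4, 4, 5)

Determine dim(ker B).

2

Row reduce to echelon form.
Swap R1 ↔ R2
R3 ← R3 − (4)·R1: [0, 12, 6, -28, 12, 27]
R4 ← R4 + (2)·R1: [0, -4, 0, 6, -7, -8]
R3 ← R3 − (3)·R2: [0, 0, 6, -22, 9, 21]
R4 ← R4 + R2: [0, 0, 0, 4, -6, -6]
R5 ← R5 − R2: [0, 0, 0, -2, 3, 3]
R5 ← R5 + (1/2)·R4: [0, 0, 0, 0, 0, 0]
4 nonzero rows, so rank(B) = 4.
B has 6 columns; by rank–nullity, nullity = 6 − 4 = 2.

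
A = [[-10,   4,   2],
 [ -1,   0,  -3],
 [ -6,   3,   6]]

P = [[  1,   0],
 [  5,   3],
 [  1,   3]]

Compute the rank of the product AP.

2

First compute AP:
[[ 12,  18],
 [ -4,  -9],
 [ 15,  27]]
Now row reduce the product.
R2 ← R2 + (1/3)·R1: [0, -3]
R3 ← R3 − (5/4)·R1: [0, 9/2]
R3 ← R3 + (3/2)·R2: [0, 0]
2 nonzero rows, so rank(AP) = 2.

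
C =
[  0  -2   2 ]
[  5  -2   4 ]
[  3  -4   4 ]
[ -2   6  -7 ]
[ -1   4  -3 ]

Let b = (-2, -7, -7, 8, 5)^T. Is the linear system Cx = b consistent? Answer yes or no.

yes

Row reduce the augmented matrix [C | b].
Swap R1 ↔ R2
R3 ← R3 − (3/5)·R1: [0, -14/5, 8/5, -14/5]
R4 ← R4 + (2/5)·R1: [0, 26/5, -27/5, 26/5]
R5 ← R5 + (1/5)·R1: [0, 18/5, -11/5, 18/5]
R3 ← R3 − (7/5)·R2: [0, 0, -6/5, 0]
R4 ← R4 + (13/5)·R2: [0, 0, -1/5, 0]
R5 ← R5 + (9/5)·R2: [0, 0, 7/5, 0]
R4 ← R4 − (1/6)·R3: [0, 0, 0, 0]
R5 ← R5 + (7/6)·R3: [0, 0, 0, 0]
The echelon form has 3 nonzero rows, and every pivot lies in the first 3 columns, so rank(C) = rank([C|b]) = 3.
The system is consistent.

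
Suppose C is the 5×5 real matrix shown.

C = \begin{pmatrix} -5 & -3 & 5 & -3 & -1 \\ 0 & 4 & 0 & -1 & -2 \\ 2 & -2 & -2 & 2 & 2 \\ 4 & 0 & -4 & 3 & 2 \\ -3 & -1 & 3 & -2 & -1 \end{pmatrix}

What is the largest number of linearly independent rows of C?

2

Row reduce to echelon form.
R3 ← R3 + (2/5)·R1: [0, -16/5, 0, 4/5, 8/5]
R4 ← R4 + (4/5)·R1: [0, -12/5, 0, 3/5, 6/5]
R5 ← R5 − (3/5)·R1: [0, 4/5, 0, -1/5, -2/5]
R3 ← R3 + (4/5)·R2: [0, 0, 0, 0, 0]
R4 ← R4 + (3/5)·R2: [0, 0, 0, 0, 0]
R5 ← R5 − (1/5)·R2: [0, 0, 0, 0, 0]
Echelon form has 2 nonzero rows, so rank(C) = 2.
The rank gives the maximum number of linearly independent rows: 2.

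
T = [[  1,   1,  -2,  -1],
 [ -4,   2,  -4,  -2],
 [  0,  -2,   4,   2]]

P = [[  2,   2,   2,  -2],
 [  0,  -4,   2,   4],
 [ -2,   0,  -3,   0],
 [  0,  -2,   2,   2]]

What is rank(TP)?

First compute TP:
[[  6,   0,   8,   0],
 [  0, -12,   4,  12],
 [ -8,   4, -12,  -4]]
Now row reduce the product.
R3 ← R3 + (4/3)·R1: [0, 4, -4/3, -4]
R3 ← R3 + (1/3)·R2: [0, 0, 0, 0]
2 nonzero rows, so rank(TP) = 2.

2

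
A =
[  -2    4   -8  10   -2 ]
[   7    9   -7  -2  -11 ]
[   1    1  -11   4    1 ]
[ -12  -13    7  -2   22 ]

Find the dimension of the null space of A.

1

Row reduce to echelon form.
R2 ← R2 + (7/2)·R1: [0, 23, -35, 33, -18]
R3 ← R3 + (1/2)·R1: [0, 3, -15, 9, 0]
R4 ← R4 − (6)·R1: [0, -37, 55, -62, 34]
R3 ← R3 − (3/23)·R2: [0, 0, -240/23, 108/23, 54/23]
R4 ← R4 + (37/23)·R2: [0, 0, -30/23, -205/23, 116/23]
R4 ← R4 − (1/8)·R3: [0, 0, 0, -19/2, 19/4]
4 nonzero rows, so rank(A) = 4.
A has 5 columns; by rank–nullity, nullity = 5 − 4 = 1.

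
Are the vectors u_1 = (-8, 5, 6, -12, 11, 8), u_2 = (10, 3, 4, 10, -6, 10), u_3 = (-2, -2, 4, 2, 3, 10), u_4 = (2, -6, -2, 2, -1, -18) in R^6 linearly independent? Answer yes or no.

yes

Form the matrix with these vectors as rows and row reduce.
R2 ← R2 + (5/4)·R1: [0, 37/4, 23/2, -5, 31/4, 20]
R3 ← R3 − (1/4)·R1: [0, -13/4, 5/2, 5, 1/4, 8]
R4 ← R4 + (1/4)·R1: [0, -19/4, -1/2, -1, 7/4, -16]
R3 ← R3 + (13/37)·R2: [0, 0, 242/37, 120/37, 110/37, 556/37]
R4 ← R4 + (19/37)·R2: [0, 0, 200/37, -132/37, 212/37, -212/37]
R4 ← R4 − (100/121)·R3: [0, 0, 0, -756/121, 36/11, -2196/121]
4 nonzero rows, so the 4 vectors span a space of dimension 4.
Since 4 = 4, the vectors are linearly independent.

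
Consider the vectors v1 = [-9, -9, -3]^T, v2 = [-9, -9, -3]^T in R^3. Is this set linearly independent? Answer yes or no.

no

Form the matrix with these vectors as rows and row reduce.
R2 ← R2 − R1: [0, 0, 0]
1 nonzero row, so the 2 vectors span a space of dimension 1.
Since 1 < 2, the vectors are linearly dependent.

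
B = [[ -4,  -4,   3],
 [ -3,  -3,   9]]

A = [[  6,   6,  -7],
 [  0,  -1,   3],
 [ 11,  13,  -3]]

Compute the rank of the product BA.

First compute BA:
[[  9,  19,   7],
 [ 81, 102, -15]]
Now row reduce the product.
R2 ← R2 − (9)·R1: [0, -69, -78]
2 nonzero rows, so rank(BA) = 2.

2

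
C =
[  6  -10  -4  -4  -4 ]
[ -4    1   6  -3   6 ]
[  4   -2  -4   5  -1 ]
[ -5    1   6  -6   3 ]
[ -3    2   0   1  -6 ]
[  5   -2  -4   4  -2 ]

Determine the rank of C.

5

Row reduce to echelon form.
R2 ← R2 + (2/3)·R1: [0, -17/3, 10/3, -17/3, 10/3]
R3 ← R3 − (2/3)·R1: [0, 14/3, -4/3, 23/3, 5/3]
R4 ← R4 + (5/6)·R1: [0, -22/3, 8/3, -28/3, -1/3]
R5 ← R5 + (1/2)·R1: [0, -3, -2, -1, -8]
R6 ← R6 − (5/6)·R1: [0, 19/3, -2/3, 22/3, 4/3]
R3 ← R3 + (14/17)·R2: [0, 0, 24/17, 3, 75/17]
R4 ← R4 − (22/17)·R2: [0, 0, -28/17, -2, -79/17]
R5 ← R5 − (9/17)·R2: [0, 0, -64/17, 2, -166/17]
R6 ← R6 + (19/17)·R2: [0, 0, 52/17, 1, 86/17]
R4 ← R4 + (7/6)·R3: [0, 0, 0, 3/2, 1/2]
R5 ← R5 + (8/3)·R3: [0, 0, 0, 10, 2]
R6 ← R6 − (13/6)·R3: [0, 0, 0, -11/2, -9/2]
R5 ← R5 − (20/3)·R4: [0, 0, 0, 0, -4/3]
R6 ← R6 + (11/3)·R4: [0, 0, 0, 0, -8/3]
R6 ← R6 − (2)·R5: [0, 0, 0, 0, 0]
Echelon form has 5 nonzero rows, so rank(C) = 5.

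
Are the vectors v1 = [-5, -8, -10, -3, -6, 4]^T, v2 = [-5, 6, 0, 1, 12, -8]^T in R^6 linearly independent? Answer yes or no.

yes

Form the matrix with these vectors as rows and row reduce.
R2 ← R2 − R1: [0, 14, 10, 4, 18, -12]
2 nonzero rows, so the 2 vectors span a space of dimension 2.
Since 2 = 2, the vectors are linearly independent.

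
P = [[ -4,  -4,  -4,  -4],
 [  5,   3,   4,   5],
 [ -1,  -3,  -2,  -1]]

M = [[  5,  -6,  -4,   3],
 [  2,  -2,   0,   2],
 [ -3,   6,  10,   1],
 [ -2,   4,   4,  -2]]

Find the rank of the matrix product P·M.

2

First compute PM:
[[ -8,  -8, -40, -16],
 [  9,   8,  40,  15],
 [ -3,  -4, -20,  -9]]
Now row reduce the product.
R2 ← R2 + (9/8)·R1: [0, -1, -5, -3]
R3 ← R3 − (3/8)·R1: [0, -1, -5, -3]
R3 ← R3 − R2: [0, 0, 0, 0]
2 nonzero rows, so rank(PM) = 2.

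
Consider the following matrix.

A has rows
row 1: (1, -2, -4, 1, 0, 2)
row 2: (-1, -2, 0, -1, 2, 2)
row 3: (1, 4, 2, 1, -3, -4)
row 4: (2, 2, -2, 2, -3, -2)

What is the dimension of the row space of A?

Row reduce to echelon form.
R2 ← R2 + R1: [0, -4, -4, 0, 2, 4]
R3 ← R3 − R1: [0, 6, 6, 0, -3, -6]
R4 ← R4 − (2)·R1: [0, 6, 6, 0, -3, -6]
R3 ← R3 + (3/2)·R2: [0, 0, 0, 0, 0, 0]
R4 ← R4 + (3/2)·R2: [0, 0, 0, 0, 0, 0]
Echelon form has 2 nonzero rows, so rank(A) = 2.
The row space has dimension equal to the rank: 2.

2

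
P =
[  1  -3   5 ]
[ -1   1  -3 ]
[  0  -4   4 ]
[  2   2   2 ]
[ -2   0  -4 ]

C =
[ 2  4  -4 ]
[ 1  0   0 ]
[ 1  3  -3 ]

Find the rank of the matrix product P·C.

First compute PC:
[[  4,  19, -19],
 [ -4, -13,  13],
 [  0,  12, -12],
 [  8,  14, -14],
 [ -8, -20,  20]]
Now row reduce the product.
R2 ← R2 + R1: [0, 6, -6]
R4 ← R4 − (2)·R1: [0, -24, 24]
R5 ← R5 + (2)·R1: [0, 18, -18]
R3 ← R3 − (2)·R2: [0, 0, 0]
R4 ← R4 + (4)·R2: [0, 0, 0]
R5 ← R5 − (3)·R2: [0, 0, 0]
2 nonzero rows, so rank(PC) = 2.

2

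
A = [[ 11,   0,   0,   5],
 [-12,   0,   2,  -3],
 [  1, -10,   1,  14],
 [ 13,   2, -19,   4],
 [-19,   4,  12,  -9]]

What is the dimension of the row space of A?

4

Row reduce to echelon form.
R2 ← R2 + (12/11)·R1: [0, 0, 2, 27/11]
R3 ← R3 − (1/11)·R1: [0, -10, 1, 149/11]
R4 ← R4 − (13/11)·R1: [0, 2, -19, -21/11]
R5 ← R5 + (19/11)·R1: [0, 4, 12, -4/11]
Swap R2 ↔ R3
R4 ← R4 + (1/5)·R2: [0, 0, -94/5, 4/5]
R5 ← R5 + (2/5)·R2: [0, 0, 62/5, 278/55]
R4 ← R4 + (47/5)·R3: [0, 0, 0, 1313/55]
R5 ← R5 − (31/5)·R3: [0, 0, 0, -559/55]
R5 ← R5 + (43/101)·R4: [0, 0, 0, 0]
Echelon form has 4 nonzero rows, so rank(A) = 4.
The row space has dimension equal to the rank: 4.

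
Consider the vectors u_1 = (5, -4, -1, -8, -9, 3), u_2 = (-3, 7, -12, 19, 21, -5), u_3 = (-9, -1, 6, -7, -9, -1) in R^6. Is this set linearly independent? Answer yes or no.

yes

Form the matrix with these vectors as rows and row reduce.
R2 ← R2 + (3/5)·R1: [0, 23/5, -63/5, 71/5, 78/5, -16/5]
R3 ← R3 + (9/5)·R1: [0, -41/5, 21/5, -107/5, -126/5, 22/5]
R3 ← R3 + (41/23)·R2: [0, 0, -420/23, 90/23, 60/23, -30/23]
3 nonzero rows, so the 3 vectors span a space of dimension 3.
Since 3 = 3, the vectors are linearly independent.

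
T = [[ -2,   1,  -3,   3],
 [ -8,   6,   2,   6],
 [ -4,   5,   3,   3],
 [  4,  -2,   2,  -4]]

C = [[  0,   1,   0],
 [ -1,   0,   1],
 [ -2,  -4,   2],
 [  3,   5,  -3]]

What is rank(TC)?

2

First compute TC:
[[ 14,  25, -14],
 [  8,  14,  -8],
 [ -2,  -1,   2],
 [-14, -24,  14]]
Now row reduce the product.
R2 ← R2 − (4/7)·R1: [0, -2/7, 0]
R3 ← R3 + (1/7)·R1: [0, 18/7, 0]
R4 ← R4 + R1: [0, 1, 0]
R3 ← R3 + (9)·R2: [0, 0, 0]
R4 ← R4 + (7/2)·R2: [0, 0, 0]
2 nonzero rows, so rank(TC) = 2.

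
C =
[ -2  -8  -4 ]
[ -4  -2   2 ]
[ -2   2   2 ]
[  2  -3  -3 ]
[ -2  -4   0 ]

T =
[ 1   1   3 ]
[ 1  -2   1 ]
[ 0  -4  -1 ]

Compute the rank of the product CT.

First compute CT:
[[-10,  30, -10],
 [ -6,  -8, -16],
 [  0, -14,  -6],
 [ -1,  20,   6],
 [ -6,   6, -10]]
Now row reduce the product.
R2 ← R2 − (3/5)·R1: [0, -26, -10]
R4 ← R4 − (1/10)·R1: [0, 17, 7]
R5 ← R5 − (3/5)·R1: [0, -12, -4]
R3 ← R3 − (7/13)·R2: [0, 0, -8/13]
R4 ← R4 + (17/26)·R2: [0, 0, 6/13]
R5 ← R5 − (6/13)·R2: [0, 0, 8/13]
R4 ← R4 + (3/4)·R3: [0, 0, 0]
R5 ← R5 + R3: [0, 0, 0]
3 nonzero rows, so rank(CT) = 3.

3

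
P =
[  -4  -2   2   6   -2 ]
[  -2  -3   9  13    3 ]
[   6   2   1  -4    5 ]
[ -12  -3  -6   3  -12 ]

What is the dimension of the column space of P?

2

Row reduce to echelon form.
R2 ← R2 − (1/2)·R1: [0, -2, 8, 10, 4]
R3 ← R3 + (3/2)·R1: [0, -1, 4, 5, 2]
R4 ← R4 − (3)·R1: [0, 3, -12, -15, -6]
R3 ← R3 − (1/2)·R2: [0, 0, 0, 0, 0]
R4 ← R4 + (3/2)·R2: [0, 0, 0, 0, 0]
Echelon form has 2 nonzero rows, so rank(P) = 2.
The column space has dimension equal to the rank: 2.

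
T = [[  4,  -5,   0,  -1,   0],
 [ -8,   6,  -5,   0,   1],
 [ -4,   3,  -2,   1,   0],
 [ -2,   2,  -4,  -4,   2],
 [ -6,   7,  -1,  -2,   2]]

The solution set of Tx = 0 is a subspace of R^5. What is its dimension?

1

Row reduce to echelon form.
R2 ← R2 + (2)·R1: [0, -4, -5, -2, 1]
R3 ← R3 + R1: [0, -2, -2, 0, 0]
R4 ← R4 + (1/2)·R1: [0, -1/2, -4, -9/2, 2]
R5 ← R5 + (3/2)·R1: [0, -1/2, -1, -7/2, 2]
R3 ← R3 − (1/2)·R2: [0, 0, 1/2, 1, -1/2]
R4 ← R4 − (1/8)·R2: [0, 0, -27/8, -17/4, 15/8]
R5 ← R5 − (1/8)·R2: [0, 0, -3/8, -13/4, 15/8]
R4 ← R4 + (27/4)·R3: [0, 0, 0, 5/2, -3/2]
R5 ← R5 + (3/4)·R3: [0, 0, 0, -5/2, 3/2]
R5 ← R5 + R4: [0, 0, 0, 0, 0]
4 nonzero rows, so rank(T) = 4.
T has 5 columns; by rank–nullity, nullity = 5 − 4 = 1.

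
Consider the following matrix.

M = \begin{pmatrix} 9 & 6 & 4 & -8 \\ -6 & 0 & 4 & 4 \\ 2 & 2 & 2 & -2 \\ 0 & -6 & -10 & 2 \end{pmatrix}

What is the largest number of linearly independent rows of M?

2

Row reduce to echelon form.
R2 ← R2 + (2/3)·R1: [0, 4, 20/3, -4/3]
R3 ← R3 − (2/9)·R1: [0, 2/3, 10/9, -2/9]
R3 ← R3 − (1/6)·R2: [0, 0, 0, 0]
R4 ← R4 + (3/2)·R2: [0, 0, 0, 0]
Echelon form has 2 nonzero rows, so rank(M) = 2.
The rank gives the maximum number of linearly independent rows: 2.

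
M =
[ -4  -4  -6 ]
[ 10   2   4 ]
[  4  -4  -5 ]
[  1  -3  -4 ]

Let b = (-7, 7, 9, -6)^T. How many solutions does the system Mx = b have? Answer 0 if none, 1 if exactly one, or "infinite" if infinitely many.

0

Row reduce the augmented matrix [M | b].
R2 ← R2 + (5/2)·R1: [0, -8, -11, -21/2]
R3 ← R3 + R1: [0, -8, -11, 2]
R4 ← R4 + (1/4)·R1: [0, -4, -11/2, -31/4]
R3 ← R3 − R2: [0, 0, 0, 25/2]
R4 ← R4 − (1/2)·R2: [0, 0, 0, -5/2]
R4 ← R4 + (1/5)·R3: [0, 0, 0, 0]
The echelon form has 3 nonzero rows; the last pivot sits in the augmented column, so rank(M) = 2 but rank([M|b]) = 3.
Since the ranks differ, the system is inconsistent.
It has no solutions.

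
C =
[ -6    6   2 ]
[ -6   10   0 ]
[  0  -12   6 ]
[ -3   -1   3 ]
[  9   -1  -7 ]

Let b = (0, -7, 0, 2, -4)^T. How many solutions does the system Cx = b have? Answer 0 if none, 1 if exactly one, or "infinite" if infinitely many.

Row reduce the augmented matrix [C | b].
R2 ← R2 − R1: [0, 4, -2, -7]
R4 ← R4 − (1/2)·R1: [0, -4, 2, 2]
R5 ← R5 + (3/2)·R1: [0, 8, -4, -4]
R3 ← R3 + (3)·R2: [0, 0, 0, -21]
R4 ← R4 + R2: [0, 0, 0, -5]
R5 ← R5 − (2)·R2: [0, 0, 0, 10]
R4 ← R4 − (5/21)·R3: [0, 0, 0, 0]
R5 ← R5 + (10/21)·R3: [0, 0, 0, 0]
The echelon form has 3 nonzero rows; the last pivot sits in the augmented column, so rank(C) = 2 but rank([C|b]) = 3.
Since the ranks differ, the system is inconsistent.
It has no solutions.

0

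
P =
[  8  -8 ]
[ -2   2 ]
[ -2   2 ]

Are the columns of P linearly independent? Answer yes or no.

no

Row reduce P to echelon form.
R2 ← R2 + (1/4)·R1: [0, 0]
R3 ← R3 + (1/4)·R1: [0, 0]
1 pivot among 2 columns.
Only 1 < 2 pivot columns, so the columns are linearly dependent.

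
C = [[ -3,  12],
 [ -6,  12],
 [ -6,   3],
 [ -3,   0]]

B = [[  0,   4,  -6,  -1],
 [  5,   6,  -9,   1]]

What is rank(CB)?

2

First compute CB:
[[ 60,  60, -90,  15],
 [ 60,  48, -72,  18],
 [ 15,  -6,   9,   9],
 [  0, -12,  18,   3]]
Now row reduce the product.
R2 ← R2 − R1: [0, -12, 18, 3]
R3 ← R3 − (1/4)·R1: [0, -21, 63/2, 21/4]
R3 ← R3 − (7/4)·R2: [0, 0, 0, 0]
R4 ← R4 − R2: [0, 0, 0, 0]
2 nonzero rows, so rank(CB) = 2.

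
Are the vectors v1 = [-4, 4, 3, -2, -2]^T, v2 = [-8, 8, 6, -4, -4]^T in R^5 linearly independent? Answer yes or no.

Form the matrix with these vectors as rows and row reduce.
R2 ← R2 − (2)·R1: [0, 0, 0, 0, 0]
1 nonzero row, so the 2 vectors span a space of dimension 1.
Since 1 < 2, the vectors are linearly dependent.

no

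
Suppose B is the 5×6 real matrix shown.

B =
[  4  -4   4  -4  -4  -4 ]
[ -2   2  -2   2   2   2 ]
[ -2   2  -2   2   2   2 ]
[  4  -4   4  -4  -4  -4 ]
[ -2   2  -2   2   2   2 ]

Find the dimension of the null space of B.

Row reduce to echelon form.
R2 ← R2 + (1/2)·R1: [0, 0, 0, 0, 0, 0]
R3 ← R3 + (1/2)·R1: [0, 0, 0, 0, 0, 0]
R4 ← R4 − R1: [0, 0, 0, 0, 0, 0]
R5 ← R5 + (1/2)·R1: [0, 0, 0, 0, 0, 0]
1 nonzero row, so rank(B) = 1.
B has 6 columns; by rank–nullity, nullity = 6 − 1 = 5.

5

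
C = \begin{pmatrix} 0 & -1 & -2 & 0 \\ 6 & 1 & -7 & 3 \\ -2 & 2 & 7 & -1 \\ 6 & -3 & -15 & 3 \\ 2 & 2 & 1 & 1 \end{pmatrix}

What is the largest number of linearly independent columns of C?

2

Row reduce to echelon form.
Swap R1 ↔ R2
R3 ← R3 + (1/3)·R1: [0, 7/3, 14/3, 0]
R4 ← R4 − R1: [0, -4, -8, 0]
R5 ← R5 − (1/3)·R1: [0, 5/3, 10/3, 0]
R3 ← R3 + (7/3)·R2: [0, 0, 0, 0]
R4 ← R4 − (4)·R2: [0, 0, 0, 0]
R5 ← R5 + (5/3)·R2: [0, 0, 0, 0]
Echelon form has 2 nonzero rows, so rank(C) = 2.
The rank gives the maximum number of linearly independent columns: 2.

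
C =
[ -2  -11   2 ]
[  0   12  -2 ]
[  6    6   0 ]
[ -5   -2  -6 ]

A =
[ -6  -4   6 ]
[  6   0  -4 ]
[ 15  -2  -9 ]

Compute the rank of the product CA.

First compute CA:
[[-24,   4,  14],
 [ 42,   4, -30],
 [  0, -24,  12],
 [-72,  32,  32]]
Now row reduce the product.
R2 ← R2 + (7/4)·R1: [0, 11, -11/2]
R4 ← R4 − (3)·R1: [0, 20, -10]
R3 ← R3 + (24/11)·R2: [0, 0, 0]
R4 ← R4 − (20/11)·R2: [0, 0, 0]
2 nonzero rows, so rank(CA) = 2.

2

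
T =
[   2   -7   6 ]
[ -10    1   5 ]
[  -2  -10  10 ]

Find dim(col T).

3

Row reduce to echelon form.
R2 ← R2 + (5)·R1: [0, -34, 35]
R3 ← R3 + R1: [0, -17, 16]
R3 ← R3 − (1/2)·R2: [0, 0, -3/2]
Echelon form has 3 nonzero rows, so rank(T) = 3.
The column space has dimension equal to the rank: 3.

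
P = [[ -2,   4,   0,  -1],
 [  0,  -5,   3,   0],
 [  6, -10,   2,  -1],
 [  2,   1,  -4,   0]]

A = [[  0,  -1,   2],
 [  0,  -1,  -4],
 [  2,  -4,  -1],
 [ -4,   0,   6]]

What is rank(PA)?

3

First compute PA:
[[  4,  -2, -26],
 [  6,  -7,  17],
 [  8,  -4,  44],
 [ -8,  13,   4]]
Now row reduce the product.
R2 ← R2 − (3/2)·R1: [0, -4, 56]
R3 ← R3 − (2)·R1: [0, 0, 96]
R4 ← R4 + (2)·R1: [0, 9, -48]
R4 ← R4 + (9/4)·R2: [0, 0, 78]
R4 ← R4 − (13/16)·R3: [0, 0, 0]
3 nonzero rows, so rank(PA) = 3.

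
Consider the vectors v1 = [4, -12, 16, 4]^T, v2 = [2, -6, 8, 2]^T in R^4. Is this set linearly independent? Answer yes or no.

Form the matrix with these vectors as rows and row reduce.
R2 ← R2 − (1/2)·R1: [0, 0, 0, 0]
1 nonzero row, so the 2 vectors span a space of dimension 1.
Since 1 < 2, the vectors are linearly dependent.

no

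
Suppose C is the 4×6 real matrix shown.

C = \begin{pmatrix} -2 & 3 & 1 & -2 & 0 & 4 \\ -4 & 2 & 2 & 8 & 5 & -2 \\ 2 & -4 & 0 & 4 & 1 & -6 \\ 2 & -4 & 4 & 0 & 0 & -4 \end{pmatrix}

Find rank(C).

Row reduce to echelon form.
R2 ← R2 − (2)·R1: [0, -4, 0, 12, 5, -10]
R3 ← R3 + R1: [0, -1, 1, 2, 1, -2]
R4 ← R4 + R1: [0, -1, 5, -2, 0, 0]
R3 ← R3 − (1/4)·R2: [0, 0, 1, -1, -1/4, 1/2]
R4 ← R4 − (1/4)·R2: [0, 0, 5, -5, -5/4, 5/2]
R4 ← R4 − (5)·R3: [0, 0, 0, 0, 0, 0]
Echelon form has 3 nonzero rows, so rank(C) = 3.

3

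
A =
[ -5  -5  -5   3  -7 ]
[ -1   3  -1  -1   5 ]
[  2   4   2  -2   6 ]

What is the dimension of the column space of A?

Row reduce to echelon form.
R2 ← R2 − (1/5)·R1: [0, 4, 0, -8/5, 32/5]
R3 ← R3 + (2/5)·R1: [0, 2, 0, -4/5, 16/5]
R3 ← R3 − (1/2)·R2: [0, 0, 0, 0, 0]
Echelon form has 2 nonzero rows, so rank(A) = 2.
The column space has dimension equal to the rank: 2.

2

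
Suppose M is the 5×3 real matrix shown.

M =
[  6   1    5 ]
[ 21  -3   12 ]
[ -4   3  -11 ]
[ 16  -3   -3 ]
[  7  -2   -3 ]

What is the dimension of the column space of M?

Row reduce to echelon form.
R2 ← R2 − (7/2)·R1: [0, -13/2, -11/2]
R3 ← R3 + (2/3)·R1: [0, 11/3, -23/3]
R4 ← R4 − (8/3)·R1: [0, -17/3, -49/3]
R5 ← R5 − (7/6)·R1: [0, -19/6, -53/6]
R3 ← R3 + (22/39)·R2: [0, 0, -140/13]
R4 ← R4 − (34/39)·R2: [0, 0, -150/13]
R5 ← R5 − (19/39)·R2: [0, 0, -80/13]
R4 ← R4 − (15/14)·R3: [0, 0, 0]
R5 ← R5 − (4/7)·R3: [0, 0, 0]
Echelon form has 3 nonzero rows, so rank(M) = 3.
The column space has dimension equal to the rank: 3.

3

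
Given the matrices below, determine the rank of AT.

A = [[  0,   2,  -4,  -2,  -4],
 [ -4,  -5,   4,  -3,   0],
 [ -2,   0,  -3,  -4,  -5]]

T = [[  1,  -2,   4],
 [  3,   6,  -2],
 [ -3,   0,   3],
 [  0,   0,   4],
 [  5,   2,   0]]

First compute AT:
[[ -2,   4, -24],
 [-31, -22,  -6],
 [-18,  -6, -33]]
Now row reduce the product.
R2 ← R2 − (31/2)·R1: [0, -84, 366]
R3 ← R3 − (9)·R1: [0, -42, 183]
R3 ← R3 − (1/2)·R2: [0, 0, 0]
2 nonzero rows, so rank(AT) = 2.

2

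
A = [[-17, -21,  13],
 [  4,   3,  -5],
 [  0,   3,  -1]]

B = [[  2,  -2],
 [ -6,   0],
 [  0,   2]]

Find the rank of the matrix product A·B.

2

First compute AB:
[[ 92,  60],
 [-10, -18],
 [-18,  -2]]
Now row reduce the product.
R2 ← R2 + (5/46)·R1: [0, -264/23]
R3 ← R3 + (9/46)·R1: [0, 224/23]
R3 ← R3 + (28/33)·R2: [0, 0]
2 nonzero rows, so rank(AB) = 2.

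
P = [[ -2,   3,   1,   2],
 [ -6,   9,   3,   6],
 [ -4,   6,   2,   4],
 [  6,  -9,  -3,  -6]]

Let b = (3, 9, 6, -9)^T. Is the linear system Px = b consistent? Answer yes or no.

Row reduce the augmented matrix [P | b].
R2 ← R2 − (3)·R1: [0, 0, 0, 0, 0]
R3 ← R3 − (2)·R1: [0, 0, 0, 0, 0]
R4 ← R4 + (3)·R1: [0, 0, 0, 0, 0]
The echelon form has 1 nonzero rows, and every pivot lies in the first 4 columns, so rank(P) = rank([P|b]) = 1.
The system is consistent.

yes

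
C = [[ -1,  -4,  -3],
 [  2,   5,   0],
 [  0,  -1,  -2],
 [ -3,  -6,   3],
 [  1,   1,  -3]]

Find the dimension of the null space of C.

Row reduce to echelon form.
R2 ← R2 + (2)·R1: [0, -3, -6]
R4 ← R4 − (3)·R1: [0, 6, 12]
R5 ← R5 + R1: [0, -3, -6]
R3 ← R3 − (1/3)·R2: [0, 0, 0]
R4 ← R4 + (2)·R2: [0, 0, 0]
R5 ← R5 − R2: [0, 0, 0]
2 nonzero rows, so rank(C) = 2.
C has 3 columns; by rank–nullity, nullity = 3 − 2 = 1.

1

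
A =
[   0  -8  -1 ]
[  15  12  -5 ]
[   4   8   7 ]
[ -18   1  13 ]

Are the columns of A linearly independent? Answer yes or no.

yes

Row reduce A to echelon form.
Swap R1 ↔ R2
R3 ← R3 − (4/15)·R1: [0, 24/5, 25/3]
R4 ← R4 + (6/5)·R1: [0, 77/5, 7]
R3 ← R3 + (3/5)·R2: [0, 0, 116/15]
R4 ← R4 + (77/40)·R2: [0, 0, 203/40]
R4 ← R4 − (21/32)·R3: [0, 0, 0]
3 pivots among 3 columns.
Every column is a pivot column, so the columns are linearly independent.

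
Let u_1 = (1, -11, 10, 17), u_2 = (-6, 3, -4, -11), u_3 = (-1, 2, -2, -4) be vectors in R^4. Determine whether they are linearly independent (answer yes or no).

no

Form the matrix with these vectors as rows and row reduce.
R2 ← R2 + (6)·R1: [0, -63, 56, 91]
R3 ← R3 + R1: [0, -9, 8, 13]
R3 ← R3 − (1/7)·R2: [0, 0, 0, 0]
2 nonzero rows, so the 3 vectors span a space of dimension 2.
Since 2 < 3, the vectors are linearly dependent.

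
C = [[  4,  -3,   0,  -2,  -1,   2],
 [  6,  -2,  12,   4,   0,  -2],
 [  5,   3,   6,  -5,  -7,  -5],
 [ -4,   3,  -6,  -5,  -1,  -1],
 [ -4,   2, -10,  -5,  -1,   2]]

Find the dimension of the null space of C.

1

Row reduce to echelon form.
R2 ← R2 − (3/2)·R1: [0, 5/2, 12, 7, 3/2, -5]
R3 ← R3 − (5/4)·R1: [0, 27/4, 6, -5/2, -23/4, -15/2]
R4 ← R4 + R1: [0, 0, -6, -7, -2, 1]
R5 ← R5 + R1: [0, -1, -10, -7, -2, 4]
R3 ← R3 − (27/10)·R2: [0, 0, -132/5, -107/5, -49/5, 6]
R5 ← R5 + (2/5)·R2: [0, 0, -26/5, -21/5, -7/5, 2]
R4 ← R4 − (5/22)·R3: [0, 0, 0, -47/22, 5/22, -4/11]
R5 ← R5 − (13/66)·R3: [0, 0, 0, 1/66, 35/66, 9/11]
R5 ← R5 + (1/141)·R4: [0, 0, 0, 0, 25/47, 115/141]
5 nonzero rows, so rank(C) = 5.
C has 6 columns; by rank–nullity, nullity = 6 − 5 = 1.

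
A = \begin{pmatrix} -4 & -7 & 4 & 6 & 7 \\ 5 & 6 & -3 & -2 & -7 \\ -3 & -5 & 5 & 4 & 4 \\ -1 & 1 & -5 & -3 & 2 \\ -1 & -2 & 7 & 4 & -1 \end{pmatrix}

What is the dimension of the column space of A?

4

Row reduce to echelon form.
R2 ← R2 + (5/4)·R1: [0, -11/4, 2, 11/2, 7/4]
R3 ← R3 − (3/4)·R1: [0, 1/4, 2, -1/2, -5/4]
R4 ← R4 − (1/4)·R1: [0, 11/4, -6, -9/2, 1/4]
R5 ← R5 − (1/4)·R1: [0, -1/4, 6, 5/2, -11/4]
R3 ← R3 + (1/11)·R2: [0, 0, 24/11, 0, -12/11]
R4 ← R4 + R2: [0, 0, -4, 1, 2]
R5 ← R5 − (1/11)·R2: [0, 0, 64/11, 2, -32/11]
R4 ← R4 + (11/6)·R3: [0, 0, 0, 1, 0]
R5 ← R5 − (8/3)·R3: [0, 0, 0, 2, 0]
R5 ← R5 − (2)·R4: [0, 0, 0, 0, 0]
Echelon form has 4 nonzero rows, so rank(A) = 4.
The column space has dimension equal to the rank: 4.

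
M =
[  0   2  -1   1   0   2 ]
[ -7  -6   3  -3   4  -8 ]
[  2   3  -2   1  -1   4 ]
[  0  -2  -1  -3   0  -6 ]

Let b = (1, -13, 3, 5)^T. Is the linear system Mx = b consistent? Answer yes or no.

yes

Row reduce the augmented matrix [M | b].
Swap R1 ↔ R2
R3 ← R3 + (2/7)·R1: [0, 9/7, -8/7, 1/7, 1/7, 12/7, -5/7]
R3 ← R3 − (9/14)·R2: [0, 0, -1/2, -1/2, 1/7, 3/7, -19/14]
R4 ← R4 + R2: [0, 0, -2, -2, 0, -4, 6]
R4 ← R4 − (4)·R3: [0, 0, 0, 0, -4/7, -40/7, 80/7]
The echelon form has 4 nonzero rows, and every pivot lies in the first 6 columns, so rank(M) = rank([M|b]) = 4.
The system is consistent.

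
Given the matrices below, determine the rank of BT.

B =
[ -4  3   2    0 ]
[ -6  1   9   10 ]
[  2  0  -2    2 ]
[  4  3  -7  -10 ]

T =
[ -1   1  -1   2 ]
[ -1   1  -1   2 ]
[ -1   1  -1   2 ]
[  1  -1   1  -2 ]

1

First compute BT:
[[ -1,   1,  -1,   2],
 [  6,  -6,   6, -12],
 [  2,  -2,   2,  -4],
 [-10,  10, -10,  20]]
Now row reduce the product.
R2 ← R2 + (6)·R1: [0, 0, 0, 0]
R3 ← R3 + (2)·R1: [0, 0, 0, 0]
R4 ← R4 − (10)·R1: [0, 0, 0, 0]
1 nonzero row, so rank(BT) = 1.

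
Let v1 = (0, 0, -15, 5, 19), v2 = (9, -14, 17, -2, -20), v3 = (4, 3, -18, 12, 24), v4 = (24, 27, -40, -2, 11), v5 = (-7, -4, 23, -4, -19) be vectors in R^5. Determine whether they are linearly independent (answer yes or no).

yes

Form the matrix with these vectors as rows and row reduce.
Swap R1 ↔ R2
R3 ← R3 − (4/9)·R1: [0, 83/9, -230/9, 116/9, 296/9]
R4 ← R4 − (8/3)·R1: [0, 193/3, -256/3, 10/3, 193/3]
R5 ← R5 + (7/9)·R1: [0, -134/9, 326/9, -50/9, -311/9]
Swap R2 ↔ R3
R4 ← R4 − (579/83)·R2: [0, 0, 7714/83, -7186/83, -13703/83]
R5 ← R5 + (134/83)·R2: [0, 0, -418/83, 1266/83, 1539/83]
R4 ← R4 + (7714/1245)·R3: [0, 0, 0, -13844/249, -58979/1245]
R5 ← R5 − (418/1245)·R3: [0, 0, 0, 3380/249, 15143/1245]
R5 ← R5 + (845/3461)·R4: [0, 0, 0, 0, 10332/17305]
5 nonzero rows, so the 5 vectors span a space of dimension 5.
Since 5 = 5, the vectors are linearly independent.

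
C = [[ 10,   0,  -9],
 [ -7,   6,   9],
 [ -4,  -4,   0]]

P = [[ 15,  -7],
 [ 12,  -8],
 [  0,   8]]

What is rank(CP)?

First compute CP:
[[150, -142],
 [-33,  73],
 [-108,  60]]
Now row reduce the product.
R2 ← R2 + (11/50)·R1: [0, 1044/25]
R3 ← R3 + (18/25)·R1: [0, -1056/25]
R3 ← R3 + (88/87)·R2: [0, 0]
2 nonzero rows, so rank(CP) = 2.

2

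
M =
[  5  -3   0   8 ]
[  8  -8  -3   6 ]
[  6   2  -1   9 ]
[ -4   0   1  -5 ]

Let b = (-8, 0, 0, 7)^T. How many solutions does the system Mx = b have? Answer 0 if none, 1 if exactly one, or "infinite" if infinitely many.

0

Row reduce the augmented matrix [M | b].
R2 ← R2 − (8/5)·R1: [0, -16/5, -3, -34/5, 64/5]
R3 ← R3 − (6/5)·R1: [0, 28/5, -1, -3/5, 48/5]
R4 ← R4 + (4/5)·R1: [0, -12/5, 1, 7/5, 3/5]
R3 ← R3 + (7/4)·R2: [0, 0, -25/4, -25/2, 32]
R4 ← R4 − (3/4)·R2: [0, 0, 13/4, 13/2, -9]
R4 ← R4 + (13/25)·R3: [0, 0, 0, 0, 191/25]
The echelon form has 4 nonzero rows; the last pivot sits in the augmented column, so rank(M) = 3 but rank([M|b]) = 4.
Since the ranks differ, the system is inconsistent.
It has no solutions.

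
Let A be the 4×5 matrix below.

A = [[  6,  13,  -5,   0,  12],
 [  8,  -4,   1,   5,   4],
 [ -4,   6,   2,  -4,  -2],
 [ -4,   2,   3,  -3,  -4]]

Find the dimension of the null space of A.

Row reduce to echelon form.
R2 ← R2 − (4/3)·R1: [0, -64/3, 23/3, 5, -12]
R3 ← R3 + (2/3)·R1: [0, 44/3, -4/3, -4, 6]
R4 ← R4 + (2/3)·R1: [0, 32/3, -1/3, -3, 4]
R3 ← R3 + (11/16)·R2: [0, 0, 63/16, -9/16, -9/4]
R4 ← R4 + (1/2)·R2: [0, 0, 7/2, -1/2, -2]
R4 ← R4 − (8/9)·R3: [0, 0, 0, 0, 0]
3 nonzero rows, so rank(A) = 3.
A has 5 columns; by rank–nullity, nullity = 5 − 3 = 2.

2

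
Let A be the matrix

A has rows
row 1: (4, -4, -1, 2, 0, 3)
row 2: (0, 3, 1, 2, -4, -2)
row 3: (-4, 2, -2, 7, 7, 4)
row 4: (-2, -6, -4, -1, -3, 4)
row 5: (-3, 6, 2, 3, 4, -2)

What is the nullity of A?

Row reduce to echelon form.
R3 ← R3 + R1: [0, -2, -3, 9, 7, 7]
R4 ← R4 + (1/2)·R1: [0, -8, -9/2, 0, -3, 11/2]
R5 ← R5 + (3/4)·R1: [0, 3, 5/4, 9/2, 4, 1/4]
R3 ← R3 + (2/3)·R2: [0, 0, -7/3, 31/3, 13/3, 17/3]
R4 ← R4 + (8/3)·R2: [0, 0, -11/6, 16/3, -41/3, 1/6]
R5 ← R5 − R2: [0, 0, 1/4, 5/2, 8, 9/4]
R4 ← R4 − (11/14)·R3: [0, 0, 0, -39/14, -239/14, -30/7]
R5 ← R5 + (3/28)·R3: [0, 0, 0, 101/28, 237/28, 20/7]
R5 ← R5 + (101/78)·R4: [0, 0, 0, 0, -532/39, -35/13]
5 nonzero rows, so rank(A) = 5.
A has 6 columns; by rank–nullity, nullity = 6 − 5 = 1.

1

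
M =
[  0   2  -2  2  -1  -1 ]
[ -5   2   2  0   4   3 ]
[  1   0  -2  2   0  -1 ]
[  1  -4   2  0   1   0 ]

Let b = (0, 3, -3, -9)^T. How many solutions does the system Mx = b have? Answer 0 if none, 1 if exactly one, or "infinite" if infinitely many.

Row reduce the augmented matrix [M | b].
Swap R1 ↔ R2
R3 ← R3 + (1/5)·R1: [0, 2/5, -8/5, 2, 4/5, -2/5, -12/5]
R4 ← R4 + (1/5)·R1: [0, -18/5, 12/5, 0, 9/5, 3/5, -42/5]
R3 ← R3 − (1/5)·R2: [0, 0, -6/5, 8/5, 1, -1/5, -12/5]
R4 ← R4 + (9/5)·R2: [0, 0, -6/5, 18/5, 0, -6/5, -42/5]
R4 ← R4 − R3: [0, 0, 0, 2, -1, -1, -6]
The echelon form has 4 nonzero rows, and every pivot lies in the first 6 columns, so rank(M) = rank([M|b]) = 4.
The system is consistent.
rank = 4 < 6 unknowns, so there are infinitely many solutions.

infinite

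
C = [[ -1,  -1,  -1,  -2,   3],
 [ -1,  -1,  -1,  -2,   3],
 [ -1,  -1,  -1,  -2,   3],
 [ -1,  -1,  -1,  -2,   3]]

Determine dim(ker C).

Row reduce to echelon form.
R2 ← R2 − R1: [0, 0, 0, 0, 0]
R3 ← R3 − R1: [0, 0, 0, 0, 0]
R4 ← R4 − R1: [0, 0, 0, 0, 0]
1 nonzero row, so rank(C) = 1.
C has 5 columns; by rank–nullity, nullity = 5 − 1 = 4.

4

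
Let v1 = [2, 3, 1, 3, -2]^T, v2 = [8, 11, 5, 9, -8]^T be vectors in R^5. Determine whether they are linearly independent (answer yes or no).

Form the matrix with these vectors as rows and row reduce.
R2 ← R2 − (4)·R1: [0, -1, 1, -3, 0]
2 nonzero rows, so the 2 vectors span a space of dimension 2.
Since 2 = 2, the vectors are linearly independent.

yes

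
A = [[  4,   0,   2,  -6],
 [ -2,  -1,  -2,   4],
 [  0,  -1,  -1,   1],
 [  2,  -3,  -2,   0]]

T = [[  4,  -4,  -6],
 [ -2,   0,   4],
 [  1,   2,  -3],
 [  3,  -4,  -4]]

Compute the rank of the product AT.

First compute AT:
[[  0,  12,  -6],
 [  4, -12,  -2],
 [  4,  -6,  -5],
 [ 12, -12, -18]]
Now row reduce the product.
Swap R1 ↔ R2
R3 ← R3 − R1: [0, 6, -3]
R4 ← R4 − (3)·R1: [0, 24, -12]
R3 ← R3 − (1/2)·R2: [0, 0, 0]
R4 ← R4 − (2)·R2: [0, 0, 0]
2 nonzero rows, so rank(AT) = 2.

2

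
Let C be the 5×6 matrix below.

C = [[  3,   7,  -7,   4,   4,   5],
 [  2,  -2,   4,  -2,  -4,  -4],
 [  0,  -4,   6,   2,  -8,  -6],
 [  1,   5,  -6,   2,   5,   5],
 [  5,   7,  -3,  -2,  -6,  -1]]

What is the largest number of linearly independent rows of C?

4

Row reduce to echelon form.
R2 ← R2 − (2/3)·R1: [0, -20/3, 26/3, -14/3, -20/3, -22/3]
R4 ← R4 − (1/3)·R1: [0, 8/3, -11/3, 2/3, 11/3, 10/3]
R5 ← R5 − (5/3)·R1: [0, -14/3, 26/3, -26/3, -38/3, -28/3]
R3 ← R3 − (3/5)·R2: [0, 0, 4/5, 24/5, -4, -8/5]
R4 ← R4 + (2/5)·R2: [0, 0, -1/5, -6/5, 1, 2/5]
R5 ← R5 − (7/10)·R2: [0, 0, 13/5, -27/5, -8, -21/5]
R4 ← R4 + (1/4)·R3: [0, 0, 0, 0, 0, 0]
R5 ← R5 − (13/4)·R3: [0, 0, 0, -21, 5, 1]
Swap R4 ↔ R5
Echelon form has 4 nonzero rows, so rank(C) = 4.
The rank gives the maximum number of linearly independent rows: 4.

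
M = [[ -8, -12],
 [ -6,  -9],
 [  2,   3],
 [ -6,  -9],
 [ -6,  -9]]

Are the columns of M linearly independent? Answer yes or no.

no

Row reduce M to echelon form.
R2 ← R2 − (3/4)·R1: [0, 0]
R3 ← R3 + (1/4)·R1: [0, 0]
R4 ← R4 − (3/4)·R1: [0, 0]
R5 ← R5 − (3/4)·R1: [0, 0]
1 pivot among 2 columns.
Only 1 < 2 pivot columns, so the columns are linearly dependent.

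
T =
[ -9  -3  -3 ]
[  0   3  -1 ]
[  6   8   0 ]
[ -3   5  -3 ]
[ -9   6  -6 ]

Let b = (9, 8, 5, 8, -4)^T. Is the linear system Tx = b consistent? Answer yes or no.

no

Row reduce the augmented matrix [T | b].
R3 ← R3 + (2/3)·R1: [0, 6, -2, 11]
R4 ← R4 − (1/3)·R1: [0, 6, -2, 5]
R5 ← R5 − R1: [0, 9, -3, -13]
R3 ← R3 − (2)·R2: [0, 0, 0, -5]
R4 ← R4 − (2)·R2: [0, 0, 0, -11]
R5 ← R5 − (3)·R2: [0, 0, 0, -37]
R4 ← R4 − (11/5)·R3: [0, 0, 0, 0]
R5 ← R5 − (37/5)·R3: [0, 0, 0, 0]
The echelon form has 3 nonzero rows; the last pivot sits in the augmented column, so rank(T) = 2 but rank([T|b]) = 3.
Since the ranks differ, the system is inconsistent.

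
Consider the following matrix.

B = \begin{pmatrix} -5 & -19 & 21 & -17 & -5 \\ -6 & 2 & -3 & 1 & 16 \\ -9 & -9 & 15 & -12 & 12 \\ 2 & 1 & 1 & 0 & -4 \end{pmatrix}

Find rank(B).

Row reduce to echelon form.
R2 ← R2 − (6/5)·R1: [0, 124/5, -141/5, 107/5, 22]
R3 ← R3 − (9/5)·R1: [0, 126/5, -114/5, 93/5, 21]
R4 ← R4 + (2/5)·R1: [0, -33/5, 47/5, -34/5, -6]
R3 ← R3 − (63/62)·R2: [0, 0, 363/62, -195/62, -42/31]
R4 ← R4 + (33/124)·R2: [0, 0, 235/124, -137/124, -9/62]
R4 ← R4 − (235/726)·R3: [0, 0, 0, -21/242, 71/242]
Echelon form has 4 nonzero rows, so rank(B) = 4.

4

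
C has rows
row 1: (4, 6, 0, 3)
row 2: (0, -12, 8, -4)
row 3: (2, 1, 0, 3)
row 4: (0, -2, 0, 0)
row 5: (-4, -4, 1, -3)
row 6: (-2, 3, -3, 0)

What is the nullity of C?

Row reduce to echelon form.
R3 ← R3 − (1/2)·R1: [0, -2, 0, 3/2]
R5 ← R5 + R1: [0, 2, 1, 0]
R6 ← R6 + (1/2)·R1: [0, 6, -3, 3/2]
R3 ← R3 − (1/6)·R2: [0, 0, -4/3, 13/6]
R4 ← R4 − (1/6)·R2: [0, 0, -4/3, 2/3]
R5 ← R5 + (1/6)·R2: [0, 0, 7/3, -2/3]
R6 ← R6 + (1/2)·R2: [0, 0, 1, -1/2]
R4 ← R4 − R3: [0, 0, 0, -3/2]
R5 ← R5 + (7/4)·R3: [0, 0, 0, 25/8]
R6 ← R6 + (3/4)·R3: [0, 0, 0, 9/8]
R5 ← R5 + (25/12)·R4: [0, 0, 0, 0]
R6 ← R6 + (3/4)·R4: [0, 0, 0, 0]
4 nonzero rows, so rank(C) = 4.
C has 4 columns; by rank–nullity, nullity = 4 − 4 = 0.

0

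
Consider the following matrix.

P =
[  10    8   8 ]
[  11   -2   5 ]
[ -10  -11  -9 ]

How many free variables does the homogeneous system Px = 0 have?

Row reduce to echelon form.
R2 ← R2 − (11/10)·R1: [0, -54/5, -19/5]
R3 ← R3 + R1: [0, -3, -1]
R3 ← R3 − (5/18)·R2: [0, 0, 1/18]
3 nonzero rows, so rank(P) = 3.
P has 3 columns; by rank–nullity, nullity = 3 − 3 = 0.

0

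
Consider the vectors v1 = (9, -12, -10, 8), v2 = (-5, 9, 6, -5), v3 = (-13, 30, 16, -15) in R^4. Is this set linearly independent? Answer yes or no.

Form the matrix with these vectors as rows and row reduce.
R2 ← R2 + (5/9)·R1: [0, 7/3, 4/9, -5/9]
R3 ← R3 + (13/9)·R1: [0, 38/3, 14/9, -31/9]
R3 ← R3 − (38/7)·R2: [0, 0, -6/7, -3/7]
3 nonzero rows, so the 3 vectors span a space of dimension 3.
Since 3 = 3, the vectors are linearly independent.

yes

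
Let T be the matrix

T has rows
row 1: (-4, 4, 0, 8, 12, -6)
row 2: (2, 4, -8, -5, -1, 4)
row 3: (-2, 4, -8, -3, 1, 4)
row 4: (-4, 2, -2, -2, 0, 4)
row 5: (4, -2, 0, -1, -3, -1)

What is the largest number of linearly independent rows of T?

Row reduce to echelon form.
R2 ← R2 + (1/2)·R1: [0, 6, -8, -1, 5, 1]
R3 ← R3 − (1/2)·R1: [0, 2, -8, -7, -5, 7]
R4 ← R4 − R1: [0, -2, -2, -10, -12, 10]
R5 ← R5 + R1: [0, 2, 0, 7, 9, -7]
R3 ← R3 − (1/3)·R2: [0, 0, -16/3, -20/3, -20/3, 20/3]
R4 ← R4 + (1/3)·R2: [0, 0, -14/3, -31/3, -31/3, 31/3]
R5 ← R5 − (1/3)·R2: [0, 0, 8/3, 22/3, 22/3, -22/3]
R4 ← R4 − (7/8)·R3: [0, 0, 0, -9/2, -9/2, 9/2]
R5 ← R5 + (1/2)·R3: [0, 0, 0, 4, 4, -4]
R5 ← R5 + (8/9)·R4: [0, 0, 0, 0, 0, 0]
Echelon form has 4 nonzero rows, so rank(T) = 4.
The rank gives the maximum number of linearly independent rows: 4.

4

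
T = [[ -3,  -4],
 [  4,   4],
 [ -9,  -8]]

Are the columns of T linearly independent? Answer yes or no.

yes

Row reduce T to echelon form.
R2 ← R2 + (4/3)·R1: [0, -4/3]
R3 ← R3 − (3)·R1: [0, 4]
R3 ← R3 + (3)·R2: [0, 0]
2 pivots among 2 columns.
Every column is a pivot column, so the columns are linearly independent.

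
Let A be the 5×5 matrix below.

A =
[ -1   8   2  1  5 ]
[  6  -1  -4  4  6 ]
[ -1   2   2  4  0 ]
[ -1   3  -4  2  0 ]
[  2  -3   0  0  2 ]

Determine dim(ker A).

0

Row reduce to echelon form.
R2 ← R2 + (6)·R1: [0, 47, 8, 10, 36]
R3 ← R3 − R1: [0, -6, 0, 3, -5]
R4 ← R4 − R1: [0, -5, -6, 1, -5]
R5 ← R5 + (2)·R1: [0, 13, 4, 2, 12]
R3 ← R3 + (6/47)·R2: [0, 0, 48/47, 201/47, -19/47]
R4 ← R4 + (5/47)·R2: [0, 0, -242/47, 97/47, -55/47]
R5 ← R5 − (13/47)·R2: [0, 0, 84/47, -36/47, 96/47]
R4 ← R4 + (121/24)·R3: [0, 0, 0, 189/8, -77/24]
R5 ← R5 − (7/4)·R3: [0, 0, 0, -33/4, 11/4]
R5 ← R5 + (22/63)·R4: [0, 0, 0, 0, 44/27]
5 nonzero rows, so rank(A) = 5.
A has 5 columns; by rank–nullity, nullity = 5 − 5 = 0.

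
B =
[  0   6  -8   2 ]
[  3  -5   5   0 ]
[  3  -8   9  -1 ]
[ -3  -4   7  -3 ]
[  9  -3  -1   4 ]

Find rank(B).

2

Row reduce to echelon form.
Swap R1 ↔ R2
R3 ← R3 − R1: [0, -3, 4, -1]
R4 ← R4 + R1: [0, -9, 12, -3]
R5 ← R5 − (3)·R1: [0, 12, -16, 4]
R3 ← R3 + (1/2)·R2: [0, 0, 0, 0]
R4 ← R4 + (3/2)·R2: [0, 0, 0, 0]
R5 ← R5 − (2)·R2: [0, 0, 0, 0]
Echelon form has 2 nonzero rows, so rank(B) = 2.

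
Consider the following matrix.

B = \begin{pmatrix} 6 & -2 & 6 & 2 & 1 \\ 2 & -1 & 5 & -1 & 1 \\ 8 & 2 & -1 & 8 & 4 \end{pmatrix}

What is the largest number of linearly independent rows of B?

Row reduce to echelon form.
R2 ← R2 − (1/3)·R1: [0, -1/3, 3, -5/3, 2/3]
R3 ← R3 − (4/3)·R1: [0, 14/3, -9, 16/3, 8/3]
R3 ← R3 + (14)·R2: [0, 0, 33, -18, 12]
Echelon form has 3 nonzero rows, so rank(B) = 3.
The rank gives the maximum number of linearly independent rows: 3.

3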